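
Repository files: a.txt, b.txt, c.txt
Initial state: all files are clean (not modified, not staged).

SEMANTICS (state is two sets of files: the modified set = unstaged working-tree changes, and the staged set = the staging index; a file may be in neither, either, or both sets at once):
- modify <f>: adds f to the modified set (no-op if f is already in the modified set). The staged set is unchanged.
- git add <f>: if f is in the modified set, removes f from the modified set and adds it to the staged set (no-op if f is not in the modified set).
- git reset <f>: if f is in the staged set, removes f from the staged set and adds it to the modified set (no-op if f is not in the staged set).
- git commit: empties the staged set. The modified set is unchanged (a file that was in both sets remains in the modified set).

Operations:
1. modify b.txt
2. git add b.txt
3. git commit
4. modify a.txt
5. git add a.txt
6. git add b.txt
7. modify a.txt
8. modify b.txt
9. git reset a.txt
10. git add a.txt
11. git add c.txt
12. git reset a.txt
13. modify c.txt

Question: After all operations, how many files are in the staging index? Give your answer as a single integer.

Answer: 0

Derivation:
After op 1 (modify b.txt): modified={b.txt} staged={none}
After op 2 (git add b.txt): modified={none} staged={b.txt}
After op 3 (git commit): modified={none} staged={none}
After op 4 (modify a.txt): modified={a.txt} staged={none}
After op 5 (git add a.txt): modified={none} staged={a.txt}
After op 6 (git add b.txt): modified={none} staged={a.txt}
After op 7 (modify a.txt): modified={a.txt} staged={a.txt}
After op 8 (modify b.txt): modified={a.txt, b.txt} staged={a.txt}
After op 9 (git reset a.txt): modified={a.txt, b.txt} staged={none}
After op 10 (git add a.txt): modified={b.txt} staged={a.txt}
After op 11 (git add c.txt): modified={b.txt} staged={a.txt}
After op 12 (git reset a.txt): modified={a.txt, b.txt} staged={none}
After op 13 (modify c.txt): modified={a.txt, b.txt, c.txt} staged={none}
Final staged set: {none} -> count=0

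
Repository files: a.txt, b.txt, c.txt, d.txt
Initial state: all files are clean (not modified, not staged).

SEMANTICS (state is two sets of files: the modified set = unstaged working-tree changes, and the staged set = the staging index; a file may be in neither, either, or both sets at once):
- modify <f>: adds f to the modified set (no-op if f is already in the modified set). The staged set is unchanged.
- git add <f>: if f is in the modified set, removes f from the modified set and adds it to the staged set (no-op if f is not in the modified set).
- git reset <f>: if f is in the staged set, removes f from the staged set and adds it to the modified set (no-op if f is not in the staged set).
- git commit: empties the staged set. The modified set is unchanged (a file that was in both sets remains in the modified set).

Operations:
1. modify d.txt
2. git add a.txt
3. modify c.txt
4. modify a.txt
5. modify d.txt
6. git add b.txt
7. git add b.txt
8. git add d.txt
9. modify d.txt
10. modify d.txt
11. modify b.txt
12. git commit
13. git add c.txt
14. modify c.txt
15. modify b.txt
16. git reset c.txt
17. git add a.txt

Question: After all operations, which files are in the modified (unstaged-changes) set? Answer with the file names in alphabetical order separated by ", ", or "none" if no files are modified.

Answer: b.txt, c.txt, d.txt

Derivation:
After op 1 (modify d.txt): modified={d.txt} staged={none}
After op 2 (git add a.txt): modified={d.txt} staged={none}
After op 3 (modify c.txt): modified={c.txt, d.txt} staged={none}
After op 4 (modify a.txt): modified={a.txt, c.txt, d.txt} staged={none}
After op 5 (modify d.txt): modified={a.txt, c.txt, d.txt} staged={none}
After op 6 (git add b.txt): modified={a.txt, c.txt, d.txt} staged={none}
After op 7 (git add b.txt): modified={a.txt, c.txt, d.txt} staged={none}
After op 8 (git add d.txt): modified={a.txt, c.txt} staged={d.txt}
After op 9 (modify d.txt): modified={a.txt, c.txt, d.txt} staged={d.txt}
After op 10 (modify d.txt): modified={a.txt, c.txt, d.txt} staged={d.txt}
After op 11 (modify b.txt): modified={a.txt, b.txt, c.txt, d.txt} staged={d.txt}
After op 12 (git commit): modified={a.txt, b.txt, c.txt, d.txt} staged={none}
After op 13 (git add c.txt): modified={a.txt, b.txt, d.txt} staged={c.txt}
After op 14 (modify c.txt): modified={a.txt, b.txt, c.txt, d.txt} staged={c.txt}
After op 15 (modify b.txt): modified={a.txt, b.txt, c.txt, d.txt} staged={c.txt}
After op 16 (git reset c.txt): modified={a.txt, b.txt, c.txt, d.txt} staged={none}
After op 17 (git add a.txt): modified={b.txt, c.txt, d.txt} staged={a.txt}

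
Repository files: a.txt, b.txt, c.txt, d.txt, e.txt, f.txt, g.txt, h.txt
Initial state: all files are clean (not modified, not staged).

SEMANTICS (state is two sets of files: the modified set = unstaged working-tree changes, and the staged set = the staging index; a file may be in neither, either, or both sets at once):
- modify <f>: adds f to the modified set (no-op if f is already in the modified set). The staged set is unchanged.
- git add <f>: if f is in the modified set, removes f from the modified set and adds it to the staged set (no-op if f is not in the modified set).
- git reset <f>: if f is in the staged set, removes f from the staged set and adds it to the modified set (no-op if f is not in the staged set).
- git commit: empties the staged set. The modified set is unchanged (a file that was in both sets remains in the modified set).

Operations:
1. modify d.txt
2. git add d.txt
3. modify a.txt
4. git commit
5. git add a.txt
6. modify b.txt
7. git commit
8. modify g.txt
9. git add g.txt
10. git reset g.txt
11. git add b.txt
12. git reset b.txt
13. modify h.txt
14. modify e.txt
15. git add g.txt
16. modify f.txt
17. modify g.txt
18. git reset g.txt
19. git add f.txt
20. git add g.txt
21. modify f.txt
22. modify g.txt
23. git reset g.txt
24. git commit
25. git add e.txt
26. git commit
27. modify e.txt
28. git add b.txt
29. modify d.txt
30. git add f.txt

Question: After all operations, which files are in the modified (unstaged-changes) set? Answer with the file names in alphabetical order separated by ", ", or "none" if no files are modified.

Answer: d.txt, e.txt, g.txt, h.txt

Derivation:
After op 1 (modify d.txt): modified={d.txt} staged={none}
After op 2 (git add d.txt): modified={none} staged={d.txt}
After op 3 (modify a.txt): modified={a.txt} staged={d.txt}
After op 4 (git commit): modified={a.txt} staged={none}
After op 5 (git add a.txt): modified={none} staged={a.txt}
After op 6 (modify b.txt): modified={b.txt} staged={a.txt}
After op 7 (git commit): modified={b.txt} staged={none}
After op 8 (modify g.txt): modified={b.txt, g.txt} staged={none}
After op 9 (git add g.txt): modified={b.txt} staged={g.txt}
After op 10 (git reset g.txt): modified={b.txt, g.txt} staged={none}
After op 11 (git add b.txt): modified={g.txt} staged={b.txt}
After op 12 (git reset b.txt): modified={b.txt, g.txt} staged={none}
After op 13 (modify h.txt): modified={b.txt, g.txt, h.txt} staged={none}
After op 14 (modify e.txt): modified={b.txt, e.txt, g.txt, h.txt} staged={none}
After op 15 (git add g.txt): modified={b.txt, e.txt, h.txt} staged={g.txt}
After op 16 (modify f.txt): modified={b.txt, e.txt, f.txt, h.txt} staged={g.txt}
After op 17 (modify g.txt): modified={b.txt, e.txt, f.txt, g.txt, h.txt} staged={g.txt}
After op 18 (git reset g.txt): modified={b.txt, e.txt, f.txt, g.txt, h.txt} staged={none}
After op 19 (git add f.txt): modified={b.txt, e.txt, g.txt, h.txt} staged={f.txt}
After op 20 (git add g.txt): modified={b.txt, e.txt, h.txt} staged={f.txt, g.txt}
After op 21 (modify f.txt): modified={b.txt, e.txt, f.txt, h.txt} staged={f.txt, g.txt}
After op 22 (modify g.txt): modified={b.txt, e.txt, f.txt, g.txt, h.txt} staged={f.txt, g.txt}
After op 23 (git reset g.txt): modified={b.txt, e.txt, f.txt, g.txt, h.txt} staged={f.txt}
After op 24 (git commit): modified={b.txt, e.txt, f.txt, g.txt, h.txt} staged={none}
After op 25 (git add e.txt): modified={b.txt, f.txt, g.txt, h.txt} staged={e.txt}
After op 26 (git commit): modified={b.txt, f.txt, g.txt, h.txt} staged={none}
After op 27 (modify e.txt): modified={b.txt, e.txt, f.txt, g.txt, h.txt} staged={none}
After op 28 (git add b.txt): modified={e.txt, f.txt, g.txt, h.txt} staged={b.txt}
After op 29 (modify d.txt): modified={d.txt, e.txt, f.txt, g.txt, h.txt} staged={b.txt}
After op 30 (git add f.txt): modified={d.txt, e.txt, g.txt, h.txt} staged={b.txt, f.txt}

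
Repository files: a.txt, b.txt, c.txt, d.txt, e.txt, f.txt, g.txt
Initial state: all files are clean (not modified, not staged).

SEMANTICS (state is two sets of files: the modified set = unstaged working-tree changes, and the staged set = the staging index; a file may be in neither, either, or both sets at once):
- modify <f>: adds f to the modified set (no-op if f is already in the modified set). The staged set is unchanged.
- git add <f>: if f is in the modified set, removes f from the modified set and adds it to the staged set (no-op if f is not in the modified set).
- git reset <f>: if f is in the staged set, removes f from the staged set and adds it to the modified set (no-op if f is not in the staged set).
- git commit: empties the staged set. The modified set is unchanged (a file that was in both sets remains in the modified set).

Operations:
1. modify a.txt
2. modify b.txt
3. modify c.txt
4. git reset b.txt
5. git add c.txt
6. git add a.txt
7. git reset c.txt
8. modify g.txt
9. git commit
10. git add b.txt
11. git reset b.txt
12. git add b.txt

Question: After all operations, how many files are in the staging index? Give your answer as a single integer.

After op 1 (modify a.txt): modified={a.txt} staged={none}
After op 2 (modify b.txt): modified={a.txt, b.txt} staged={none}
After op 3 (modify c.txt): modified={a.txt, b.txt, c.txt} staged={none}
After op 4 (git reset b.txt): modified={a.txt, b.txt, c.txt} staged={none}
After op 5 (git add c.txt): modified={a.txt, b.txt} staged={c.txt}
After op 6 (git add a.txt): modified={b.txt} staged={a.txt, c.txt}
After op 7 (git reset c.txt): modified={b.txt, c.txt} staged={a.txt}
After op 8 (modify g.txt): modified={b.txt, c.txt, g.txt} staged={a.txt}
After op 9 (git commit): modified={b.txt, c.txt, g.txt} staged={none}
After op 10 (git add b.txt): modified={c.txt, g.txt} staged={b.txt}
After op 11 (git reset b.txt): modified={b.txt, c.txt, g.txt} staged={none}
After op 12 (git add b.txt): modified={c.txt, g.txt} staged={b.txt}
Final staged set: {b.txt} -> count=1

Answer: 1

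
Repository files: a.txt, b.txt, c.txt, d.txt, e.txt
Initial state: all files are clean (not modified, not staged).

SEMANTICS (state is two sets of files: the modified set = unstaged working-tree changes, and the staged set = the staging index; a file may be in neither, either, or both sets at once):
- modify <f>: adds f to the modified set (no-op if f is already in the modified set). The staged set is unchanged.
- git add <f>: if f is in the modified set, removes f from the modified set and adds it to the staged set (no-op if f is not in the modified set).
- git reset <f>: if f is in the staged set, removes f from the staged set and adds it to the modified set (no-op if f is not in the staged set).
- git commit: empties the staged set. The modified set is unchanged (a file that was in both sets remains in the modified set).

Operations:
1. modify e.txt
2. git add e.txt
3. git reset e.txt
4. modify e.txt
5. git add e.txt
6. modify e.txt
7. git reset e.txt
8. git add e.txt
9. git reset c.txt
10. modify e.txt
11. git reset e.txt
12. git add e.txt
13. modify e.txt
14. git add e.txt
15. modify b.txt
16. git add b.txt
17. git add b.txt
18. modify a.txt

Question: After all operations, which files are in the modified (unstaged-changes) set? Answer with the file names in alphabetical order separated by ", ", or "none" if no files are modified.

Answer: a.txt

Derivation:
After op 1 (modify e.txt): modified={e.txt} staged={none}
After op 2 (git add e.txt): modified={none} staged={e.txt}
After op 3 (git reset e.txt): modified={e.txt} staged={none}
After op 4 (modify e.txt): modified={e.txt} staged={none}
After op 5 (git add e.txt): modified={none} staged={e.txt}
After op 6 (modify e.txt): modified={e.txt} staged={e.txt}
After op 7 (git reset e.txt): modified={e.txt} staged={none}
After op 8 (git add e.txt): modified={none} staged={e.txt}
After op 9 (git reset c.txt): modified={none} staged={e.txt}
After op 10 (modify e.txt): modified={e.txt} staged={e.txt}
After op 11 (git reset e.txt): modified={e.txt} staged={none}
After op 12 (git add e.txt): modified={none} staged={e.txt}
After op 13 (modify e.txt): modified={e.txt} staged={e.txt}
After op 14 (git add e.txt): modified={none} staged={e.txt}
After op 15 (modify b.txt): modified={b.txt} staged={e.txt}
After op 16 (git add b.txt): modified={none} staged={b.txt, e.txt}
After op 17 (git add b.txt): modified={none} staged={b.txt, e.txt}
After op 18 (modify a.txt): modified={a.txt} staged={b.txt, e.txt}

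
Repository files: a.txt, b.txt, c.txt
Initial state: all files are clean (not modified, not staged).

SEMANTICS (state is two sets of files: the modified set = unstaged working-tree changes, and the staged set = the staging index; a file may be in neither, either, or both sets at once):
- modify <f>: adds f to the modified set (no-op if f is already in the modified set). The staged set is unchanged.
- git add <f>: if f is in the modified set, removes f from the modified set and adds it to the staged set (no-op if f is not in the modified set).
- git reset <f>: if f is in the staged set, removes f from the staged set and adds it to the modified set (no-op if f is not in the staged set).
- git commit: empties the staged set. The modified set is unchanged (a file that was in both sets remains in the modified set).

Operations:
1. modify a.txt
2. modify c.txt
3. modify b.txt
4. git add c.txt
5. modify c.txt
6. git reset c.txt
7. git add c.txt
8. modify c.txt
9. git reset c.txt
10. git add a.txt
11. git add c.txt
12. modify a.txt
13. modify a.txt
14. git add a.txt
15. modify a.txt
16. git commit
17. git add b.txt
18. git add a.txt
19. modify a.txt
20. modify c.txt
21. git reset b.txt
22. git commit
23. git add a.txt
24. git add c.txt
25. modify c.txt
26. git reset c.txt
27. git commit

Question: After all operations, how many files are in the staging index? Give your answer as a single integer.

After op 1 (modify a.txt): modified={a.txt} staged={none}
After op 2 (modify c.txt): modified={a.txt, c.txt} staged={none}
After op 3 (modify b.txt): modified={a.txt, b.txt, c.txt} staged={none}
After op 4 (git add c.txt): modified={a.txt, b.txt} staged={c.txt}
After op 5 (modify c.txt): modified={a.txt, b.txt, c.txt} staged={c.txt}
After op 6 (git reset c.txt): modified={a.txt, b.txt, c.txt} staged={none}
After op 7 (git add c.txt): modified={a.txt, b.txt} staged={c.txt}
After op 8 (modify c.txt): modified={a.txt, b.txt, c.txt} staged={c.txt}
After op 9 (git reset c.txt): modified={a.txt, b.txt, c.txt} staged={none}
After op 10 (git add a.txt): modified={b.txt, c.txt} staged={a.txt}
After op 11 (git add c.txt): modified={b.txt} staged={a.txt, c.txt}
After op 12 (modify a.txt): modified={a.txt, b.txt} staged={a.txt, c.txt}
After op 13 (modify a.txt): modified={a.txt, b.txt} staged={a.txt, c.txt}
After op 14 (git add a.txt): modified={b.txt} staged={a.txt, c.txt}
After op 15 (modify a.txt): modified={a.txt, b.txt} staged={a.txt, c.txt}
After op 16 (git commit): modified={a.txt, b.txt} staged={none}
After op 17 (git add b.txt): modified={a.txt} staged={b.txt}
After op 18 (git add a.txt): modified={none} staged={a.txt, b.txt}
After op 19 (modify a.txt): modified={a.txt} staged={a.txt, b.txt}
After op 20 (modify c.txt): modified={a.txt, c.txt} staged={a.txt, b.txt}
After op 21 (git reset b.txt): modified={a.txt, b.txt, c.txt} staged={a.txt}
After op 22 (git commit): modified={a.txt, b.txt, c.txt} staged={none}
After op 23 (git add a.txt): modified={b.txt, c.txt} staged={a.txt}
After op 24 (git add c.txt): modified={b.txt} staged={a.txt, c.txt}
After op 25 (modify c.txt): modified={b.txt, c.txt} staged={a.txt, c.txt}
After op 26 (git reset c.txt): modified={b.txt, c.txt} staged={a.txt}
After op 27 (git commit): modified={b.txt, c.txt} staged={none}
Final staged set: {none} -> count=0

Answer: 0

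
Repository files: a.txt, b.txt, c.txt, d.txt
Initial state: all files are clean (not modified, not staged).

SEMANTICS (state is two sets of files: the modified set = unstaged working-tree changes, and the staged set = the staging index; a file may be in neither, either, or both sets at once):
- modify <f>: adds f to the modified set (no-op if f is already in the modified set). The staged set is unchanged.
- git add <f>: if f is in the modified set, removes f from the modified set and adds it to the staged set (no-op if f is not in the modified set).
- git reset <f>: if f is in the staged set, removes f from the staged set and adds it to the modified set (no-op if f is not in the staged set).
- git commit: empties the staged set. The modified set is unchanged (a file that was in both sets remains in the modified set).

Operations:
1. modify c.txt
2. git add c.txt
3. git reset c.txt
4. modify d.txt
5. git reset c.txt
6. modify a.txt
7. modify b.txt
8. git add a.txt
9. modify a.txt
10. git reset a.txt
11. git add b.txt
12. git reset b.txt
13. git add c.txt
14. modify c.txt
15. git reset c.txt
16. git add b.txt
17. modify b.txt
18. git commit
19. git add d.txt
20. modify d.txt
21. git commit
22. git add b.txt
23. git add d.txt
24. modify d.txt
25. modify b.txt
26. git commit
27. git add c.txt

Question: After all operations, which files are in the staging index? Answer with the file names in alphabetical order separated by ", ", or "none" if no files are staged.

Answer: c.txt

Derivation:
After op 1 (modify c.txt): modified={c.txt} staged={none}
After op 2 (git add c.txt): modified={none} staged={c.txt}
After op 3 (git reset c.txt): modified={c.txt} staged={none}
After op 4 (modify d.txt): modified={c.txt, d.txt} staged={none}
After op 5 (git reset c.txt): modified={c.txt, d.txt} staged={none}
After op 6 (modify a.txt): modified={a.txt, c.txt, d.txt} staged={none}
After op 7 (modify b.txt): modified={a.txt, b.txt, c.txt, d.txt} staged={none}
After op 8 (git add a.txt): modified={b.txt, c.txt, d.txt} staged={a.txt}
After op 9 (modify a.txt): modified={a.txt, b.txt, c.txt, d.txt} staged={a.txt}
After op 10 (git reset a.txt): modified={a.txt, b.txt, c.txt, d.txt} staged={none}
After op 11 (git add b.txt): modified={a.txt, c.txt, d.txt} staged={b.txt}
After op 12 (git reset b.txt): modified={a.txt, b.txt, c.txt, d.txt} staged={none}
After op 13 (git add c.txt): modified={a.txt, b.txt, d.txt} staged={c.txt}
After op 14 (modify c.txt): modified={a.txt, b.txt, c.txt, d.txt} staged={c.txt}
After op 15 (git reset c.txt): modified={a.txt, b.txt, c.txt, d.txt} staged={none}
After op 16 (git add b.txt): modified={a.txt, c.txt, d.txt} staged={b.txt}
After op 17 (modify b.txt): modified={a.txt, b.txt, c.txt, d.txt} staged={b.txt}
After op 18 (git commit): modified={a.txt, b.txt, c.txt, d.txt} staged={none}
After op 19 (git add d.txt): modified={a.txt, b.txt, c.txt} staged={d.txt}
After op 20 (modify d.txt): modified={a.txt, b.txt, c.txt, d.txt} staged={d.txt}
After op 21 (git commit): modified={a.txt, b.txt, c.txt, d.txt} staged={none}
After op 22 (git add b.txt): modified={a.txt, c.txt, d.txt} staged={b.txt}
After op 23 (git add d.txt): modified={a.txt, c.txt} staged={b.txt, d.txt}
After op 24 (modify d.txt): modified={a.txt, c.txt, d.txt} staged={b.txt, d.txt}
After op 25 (modify b.txt): modified={a.txt, b.txt, c.txt, d.txt} staged={b.txt, d.txt}
After op 26 (git commit): modified={a.txt, b.txt, c.txt, d.txt} staged={none}
After op 27 (git add c.txt): modified={a.txt, b.txt, d.txt} staged={c.txt}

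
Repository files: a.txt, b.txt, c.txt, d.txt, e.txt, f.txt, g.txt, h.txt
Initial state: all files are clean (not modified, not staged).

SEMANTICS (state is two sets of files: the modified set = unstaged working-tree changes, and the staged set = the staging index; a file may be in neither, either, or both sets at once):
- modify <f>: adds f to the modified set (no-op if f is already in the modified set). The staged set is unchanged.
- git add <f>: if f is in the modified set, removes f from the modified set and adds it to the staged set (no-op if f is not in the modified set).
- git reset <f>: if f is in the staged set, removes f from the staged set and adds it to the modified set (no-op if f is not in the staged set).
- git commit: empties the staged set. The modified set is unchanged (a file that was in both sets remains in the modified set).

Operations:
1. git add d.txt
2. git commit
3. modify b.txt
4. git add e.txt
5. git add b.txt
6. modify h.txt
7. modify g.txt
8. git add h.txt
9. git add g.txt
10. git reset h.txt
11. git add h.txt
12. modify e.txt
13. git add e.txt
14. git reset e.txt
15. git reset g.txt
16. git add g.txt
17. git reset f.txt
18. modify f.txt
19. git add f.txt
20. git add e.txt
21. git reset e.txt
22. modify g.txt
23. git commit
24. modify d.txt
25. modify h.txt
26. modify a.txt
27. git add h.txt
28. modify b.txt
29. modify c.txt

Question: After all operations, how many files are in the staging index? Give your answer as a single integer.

Answer: 1

Derivation:
After op 1 (git add d.txt): modified={none} staged={none}
After op 2 (git commit): modified={none} staged={none}
After op 3 (modify b.txt): modified={b.txt} staged={none}
After op 4 (git add e.txt): modified={b.txt} staged={none}
After op 5 (git add b.txt): modified={none} staged={b.txt}
After op 6 (modify h.txt): modified={h.txt} staged={b.txt}
After op 7 (modify g.txt): modified={g.txt, h.txt} staged={b.txt}
After op 8 (git add h.txt): modified={g.txt} staged={b.txt, h.txt}
After op 9 (git add g.txt): modified={none} staged={b.txt, g.txt, h.txt}
After op 10 (git reset h.txt): modified={h.txt} staged={b.txt, g.txt}
After op 11 (git add h.txt): modified={none} staged={b.txt, g.txt, h.txt}
After op 12 (modify e.txt): modified={e.txt} staged={b.txt, g.txt, h.txt}
After op 13 (git add e.txt): modified={none} staged={b.txt, e.txt, g.txt, h.txt}
After op 14 (git reset e.txt): modified={e.txt} staged={b.txt, g.txt, h.txt}
After op 15 (git reset g.txt): modified={e.txt, g.txt} staged={b.txt, h.txt}
After op 16 (git add g.txt): modified={e.txt} staged={b.txt, g.txt, h.txt}
After op 17 (git reset f.txt): modified={e.txt} staged={b.txt, g.txt, h.txt}
After op 18 (modify f.txt): modified={e.txt, f.txt} staged={b.txt, g.txt, h.txt}
After op 19 (git add f.txt): modified={e.txt} staged={b.txt, f.txt, g.txt, h.txt}
After op 20 (git add e.txt): modified={none} staged={b.txt, e.txt, f.txt, g.txt, h.txt}
After op 21 (git reset e.txt): modified={e.txt} staged={b.txt, f.txt, g.txt, h.txt}
After op 22 (modify g.txt): modified={e.txt, g.txt} staged={b.txt, f.txt, g.txt, h.txt}
After op 23 (git commit): modified={e.txt, g.txt} staged={none}
After op 24 (modify d.txt): modified={d.txt, e.txt, g.txt} staged={none}
After op 25 (modify h.txt): modified={d.txt, e.txt, g.txt, h.txt} staged={none}
After op 26 (modify a.txt): modified={a.txt, d.txt, e.txt, g.txt, h.txt} staged={none}
After op 27 (git add h.txt): modified={a.txt, d.txt, e.txt, g.txt} staged={h.txt}
After op 28 (modify b.txt): modified={a.txt, b.txt, d.txt, e.txt, g.txt} staged={h.txt}
After op 29 (modify c.txt): modified={a.txt, b.txt, c.txt, d.txt, e.txt, g.txt} staged={h.txt}
Final staged set: {h.txt} -> count=1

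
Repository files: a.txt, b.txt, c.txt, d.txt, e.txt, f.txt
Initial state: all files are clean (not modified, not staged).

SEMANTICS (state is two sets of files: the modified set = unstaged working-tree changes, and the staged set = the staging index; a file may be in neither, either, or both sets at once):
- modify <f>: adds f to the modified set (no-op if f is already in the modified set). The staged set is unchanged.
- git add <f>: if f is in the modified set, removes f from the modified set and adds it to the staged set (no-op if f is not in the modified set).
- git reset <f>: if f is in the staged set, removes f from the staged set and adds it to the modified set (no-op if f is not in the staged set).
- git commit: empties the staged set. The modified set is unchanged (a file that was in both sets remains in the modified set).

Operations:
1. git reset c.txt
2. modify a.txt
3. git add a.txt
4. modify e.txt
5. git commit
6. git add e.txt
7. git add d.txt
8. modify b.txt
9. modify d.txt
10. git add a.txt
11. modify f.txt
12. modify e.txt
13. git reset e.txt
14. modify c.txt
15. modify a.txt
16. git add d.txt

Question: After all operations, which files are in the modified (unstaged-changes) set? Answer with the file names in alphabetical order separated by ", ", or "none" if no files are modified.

Answer: a.txt, b.txt, c.txt, e.txt, f.txt

Derivation:
After op 1 (git reset c.txt): modified={none} staged={none}
After op 2 (modify a.txt): modified={a.txt} staged={none}
After op 3 (git add a.txt): modified={none} staged={a.txt}
After op 4 (modify e.txt): modified={e.txt} staged={a.txt}
After op 5 (git commit): modified={e.txt} staged={none}
After op 6 (git add e.txt): modified={none} staged={e.txt}
After op 7 (git add d.txt): modified={none} staged={e.txt}
After op 8 (modify b.txt): modified={b.txt} staged={e.txt}
After op 9 (modify d.txt): modified={b.txt, d.txt} staged={e.txt}
After op 10 (git add a.txt): modified={b.txt, d.txt} staged={e.txt}
After op 11 (modify f.txt): modified={b.txt, d.txt, f.txt} staged={e.txt}
After op 12 (modify e.txt): modified={b.txt, d.txt, e.txt, f.txt} staged={e.txt}
After op 13 (git reset e.txt): modified={b.txt, d.txt, e.txt, f.txt} staged={none}
After op 14 (modify c.txt): modified={b.txt, c.txt, d.txt, e.txt, f.txt} staged={none}
After op 15 (modify a.txt): modified={a.txt, b.txt, c.txt, d.txt, e.txt, f.txt} staged={none}
After op 16 (git add d.txt): modified={a.txt, b.txt, c.txt, e.txt, f.txt} staged={d.txt}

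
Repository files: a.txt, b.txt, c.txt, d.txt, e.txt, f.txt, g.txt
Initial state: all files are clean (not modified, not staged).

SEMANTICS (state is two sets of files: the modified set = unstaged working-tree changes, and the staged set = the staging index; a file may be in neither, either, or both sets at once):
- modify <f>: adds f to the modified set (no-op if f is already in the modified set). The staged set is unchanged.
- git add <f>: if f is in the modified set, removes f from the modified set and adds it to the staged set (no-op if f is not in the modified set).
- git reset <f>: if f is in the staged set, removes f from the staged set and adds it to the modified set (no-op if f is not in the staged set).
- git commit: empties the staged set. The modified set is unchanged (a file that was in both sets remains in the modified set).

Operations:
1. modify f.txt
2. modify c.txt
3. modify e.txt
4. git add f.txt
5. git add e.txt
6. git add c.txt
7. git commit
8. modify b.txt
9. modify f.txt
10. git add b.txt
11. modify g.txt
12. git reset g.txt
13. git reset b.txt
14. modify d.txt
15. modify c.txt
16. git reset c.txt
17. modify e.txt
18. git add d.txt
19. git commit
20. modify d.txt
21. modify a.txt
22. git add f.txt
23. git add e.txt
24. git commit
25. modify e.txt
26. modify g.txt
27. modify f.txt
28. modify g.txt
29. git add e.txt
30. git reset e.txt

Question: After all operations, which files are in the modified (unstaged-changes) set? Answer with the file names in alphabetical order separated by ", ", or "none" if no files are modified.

Answer: a.txt, b.txt, c.txt, d.txt, e.txt, f.txt, g.txt

Derivation:
After op 1 (modify f.txt): modified={f.txt} staged={none}
After op 2 (modify c.txt): modified={c.txt, f.txt} staged={none}
After op 3 (modify e.txt): modified={c.txt, e.txt, f.txt} staged={none}
After op 4 (git add f.txt): modified={c.txt, e.txt} staged={f.txt}
After op 5 (git add e.txt): modified={c.txt} staged={e.txt, f.txt}
After op 6 (git add c.txt): modified={none} staged={c.txt, e.txt, f.txt}
After op 7 (git commit): modified={none} staged={none}
After op 8 (modify b.txt): modified={b.txt} staged={none}
After op 9 (modify f.txt): modified={b.txt, f.txt} staged={none}
After op 10 (git add b.txt): modified={f.txt} staged={b.txt}
After op 11 (modify g.txt): modified={f.txt, g.txt} staged={b.txt}
After op 12 (git reset g.txt): modified={f.txt, g.txt} staged={b.txt}
After op 13 (git reset b.txt): modified={b.txt, f.txt, g.txt} staged={none}
After op 14 (modify d.txt): modified={b.txt, d.txt, f.txt, g.txt} staged={none}
After op 15 (modify c.txt): modified={b.txt, c.txt, d.txt, f.txt, g.txt} staged={none}
After op 16 (git reset c.txt): modified={b.txt, c.txt, d.txt, f.txt, g.txt} staged={none}
After op 17 (modify e.txt): modified={b.txt, c.txt, d.txt, e.txt, f.txt, g.txt} staged={none}
After op 18 (git add d.txt): modified={b.txt, c.txt, e.txt, f.txt, g.txt} staged={d.txt}
After op 19 (git commit): modified={b.txt, c.txt, e.txt, f.txt, g.txt} staged={none}
After op 20 (modify d.txt): modified={b.txt, c.txt, d.txt, e.txt, f.txt, g.txt} staged={none}
After op 21 (modify a.txt): modified={a.txt, b.txt, c.txt, d.txt, e.txt, f.txt, g.txt} staged={none}
After op 22 (git add f.txt): modified={a.txt, b.txt, c.txt, d.txt, e.txt, g.txt} staged={f.txt}
After op 23 (git add e.txt): modified={a.txt, b.txt, c.txt, d.txt, g.txt} staged={e.txt, f.txt}
After op 24 (git commit): modified={a.txt, b.txt, c.txt, d.txt, g.txt} staged={none}
After op 25 (modify e.txt): modified={a.txt, b.txt, c.txt, d.txt, e.txt, g.txt} staged={none}
After op 26 (modify g.txt): modified={a.txt, b.txt, c.txt, d.txt, e.txt, g.txt} staged={none}
After op 27 (modify f.txt): modified={a.txt, b.txt, c.txt, d.txt, e.txt, f.txt, g.txt} staged={none}
After op 28 (modify g.txt): modified={a.txt, b.txt, c.txt, d.txt, e.txt, f.txt, g.txt} staged={none}
After op 29 (git add e.txt): modified={a.txt, b.txt, c.txt, d.txt, f.txt, g.txt} staged={e.txt}
After op 30 (git reset e.txt): modified={a.txt, b.txt, c.txt, d.txt, e.txt, f.txt, g.txt} staged={none}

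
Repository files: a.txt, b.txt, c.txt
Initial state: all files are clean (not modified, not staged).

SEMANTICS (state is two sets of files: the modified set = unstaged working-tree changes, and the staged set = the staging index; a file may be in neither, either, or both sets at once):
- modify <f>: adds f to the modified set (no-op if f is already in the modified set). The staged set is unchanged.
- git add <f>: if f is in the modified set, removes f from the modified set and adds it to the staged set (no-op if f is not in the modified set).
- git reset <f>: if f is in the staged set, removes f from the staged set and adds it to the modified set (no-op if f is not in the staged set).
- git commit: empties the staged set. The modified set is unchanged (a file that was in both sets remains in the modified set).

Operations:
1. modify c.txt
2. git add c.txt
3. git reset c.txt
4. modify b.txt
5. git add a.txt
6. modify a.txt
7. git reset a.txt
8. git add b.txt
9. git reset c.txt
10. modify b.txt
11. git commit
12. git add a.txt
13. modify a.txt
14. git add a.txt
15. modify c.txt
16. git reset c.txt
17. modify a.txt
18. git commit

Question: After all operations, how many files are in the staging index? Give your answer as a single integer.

After op 1 (modify c.txt): modified={c.txt} staged={none}
After op 2 (git add c.txt): modified={none} staged={c.txt}
After op 3 (git reset c.txt): modified={c.txt} staged={none}
After op 4 (modify b.txt): modified={b.txt, c.txt} staged={none}
After op 5 (git add a.txt): modified={b.txt, c.txt} staged={none}
After op 6 (modify a.txt): modified={a.txt, b.txt, c.txt} staged={none}
After op 7 (git reset a.txt): modified={a.txt, b.txt, c.txt} staged={none}
After op 8 (git add b.txt): modified={a.txt, c.txt} staged={b.txt}
After op 9 (git reset c.txt): modified={a.txt, c.txt} staged={b.txt}
After op 10 (modify b.txt): modified={a.txt, b.txt, c.txt} staged={b.txt}
After op 11 (git commit): modified={a.txt, b.txt, c.txt} staged={none}
After op 12 (git add a.txt): modified={b.txt, c.txt} staged={a.txt}
After op 13 (modify a.txt): modified={a.txt, b.txt, c.txt} staged={a.txt}
After op 14 (git add a.txt): modified={b.txt, c.txt} staged={a.txt}
After op 15 (modify c.txt): modified={b.txt, c.txt} staged={a.txt}
After op 16 (git reset c.txt): modified={b.txt, c.txt} staged={a.txt}
After op 17 (modify a.txt): modified={a.txt, b.txt, c.txt} staged={a.txt}
After op 18 (git commit): modified={a.txt, b.txt, c.txt} staged={none}
Final staged set: {none} -> count=0

Answer: 0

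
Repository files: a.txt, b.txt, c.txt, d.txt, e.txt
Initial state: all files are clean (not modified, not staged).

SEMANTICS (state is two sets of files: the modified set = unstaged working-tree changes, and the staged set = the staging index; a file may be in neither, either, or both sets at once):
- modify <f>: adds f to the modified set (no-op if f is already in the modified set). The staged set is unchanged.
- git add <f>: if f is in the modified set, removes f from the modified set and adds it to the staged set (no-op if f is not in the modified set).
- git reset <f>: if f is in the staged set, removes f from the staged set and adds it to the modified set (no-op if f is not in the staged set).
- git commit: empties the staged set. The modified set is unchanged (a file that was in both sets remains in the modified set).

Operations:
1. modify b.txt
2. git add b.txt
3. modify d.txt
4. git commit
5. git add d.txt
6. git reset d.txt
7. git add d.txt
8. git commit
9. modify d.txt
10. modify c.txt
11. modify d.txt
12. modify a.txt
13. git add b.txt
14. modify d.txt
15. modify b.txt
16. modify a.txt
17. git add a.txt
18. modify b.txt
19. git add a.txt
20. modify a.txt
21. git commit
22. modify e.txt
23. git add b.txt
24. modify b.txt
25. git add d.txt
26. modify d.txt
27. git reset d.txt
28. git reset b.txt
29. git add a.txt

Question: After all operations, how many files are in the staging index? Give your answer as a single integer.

Answer: 1

Derivation:
After op 1 (modify b.txt): modified={b.txt} staged={none}
After op 2 (git add b.txt): modified={none} staged={b.txt}
After op 3 (modify d.txt): modified={d.txt} staged={b.txt}
After op 4 (git commit): modified={d.txt} staged={none}
After op 5 (git add d.txt): modified={none} staged={d.txt}
After op 6 (git reset d.txt): modified={d.txt} staged={none}
After op 7 (git add d.txt): modified={none} staged={d.txt}
After op 8 (git commit): modified={none} staged={none}
After op 9 (modify d.txt): modified={d.txt} staged={none}
After op 10 (modify c.txt): modified={c.txt, d.txt} staged={none}
After op 11 (modify d.txt): modified={c.txt, d.txt} staged={none}
After op 12 (modify a.txt): modified={a.txt, c.txt, d.txt} staged={none}
After op 13 (git add b.txt): modified={a.txt, c.txt, d.txt} staged={none}
After op 14 (modify d.txt): modified={a.txt, c.txt, d.txt} staged={none}
After op 15 (modify b.txt): modified={a.txt, b.txt, c.txt, d.txt} staged={none}
After op 16 (modify a.txt): modified={a.txt, b.txt, c.txt, d.txt} staged={none}
After op 17 (git add a.txt): modified={b.txt, c.txt, d.txt} staged={a.txt}
After op 18 (modify b.txt): modified={b.txt, c.txt, d.txt} staged={a.txt}
After op 19 (git add a.txt): modified={b.txt, c.txt, d.txt} staged={a.txt}
After op 20 (modify a.txt): modified={a.txt, b.txt, c.txt, d.txt} staged={a.txt}
After op 21 (git commit): modified={a.txt, b.txt, c.txt, d.txt} staged={none}
After op 22 (modify e.txt): modified={a.txt, b.txt, c.txt, d.txt, e.txt} staged={none}
After op 23 (git add b.txt): modified={a.txt, c.txt, d.txt, e.txt} staged={b.txt}
After op 24 (modify b.txt): modified={a.txt, b.txt, c.txt, d.txt, e.txt} staged={b.txt}
After op 25 (git add d.txt): modified={a.txt, b.txt, c.txt, e.txt} staged={b.txt, d.txt}
After op 26 (modify d.txt): modified={a.txt, b.txt, c.txt, d.txt, e.txt} staged={b.txt, d.txt}
After op 27 (git reset d.txt): modified={a.txt, b.txt, c.txt, d.txt, e.txt} staged={b.txt}
After op 28 (git reset b.txt): modified={a.txt, b.txt, c.txt, d.txt, e.txt} staged={none}
After op 29 (git add a.txt): modified={b.txt, c.txt, d.txt, e.txt} staged={a.txt}
Final staged set: {a.txt} -> count=1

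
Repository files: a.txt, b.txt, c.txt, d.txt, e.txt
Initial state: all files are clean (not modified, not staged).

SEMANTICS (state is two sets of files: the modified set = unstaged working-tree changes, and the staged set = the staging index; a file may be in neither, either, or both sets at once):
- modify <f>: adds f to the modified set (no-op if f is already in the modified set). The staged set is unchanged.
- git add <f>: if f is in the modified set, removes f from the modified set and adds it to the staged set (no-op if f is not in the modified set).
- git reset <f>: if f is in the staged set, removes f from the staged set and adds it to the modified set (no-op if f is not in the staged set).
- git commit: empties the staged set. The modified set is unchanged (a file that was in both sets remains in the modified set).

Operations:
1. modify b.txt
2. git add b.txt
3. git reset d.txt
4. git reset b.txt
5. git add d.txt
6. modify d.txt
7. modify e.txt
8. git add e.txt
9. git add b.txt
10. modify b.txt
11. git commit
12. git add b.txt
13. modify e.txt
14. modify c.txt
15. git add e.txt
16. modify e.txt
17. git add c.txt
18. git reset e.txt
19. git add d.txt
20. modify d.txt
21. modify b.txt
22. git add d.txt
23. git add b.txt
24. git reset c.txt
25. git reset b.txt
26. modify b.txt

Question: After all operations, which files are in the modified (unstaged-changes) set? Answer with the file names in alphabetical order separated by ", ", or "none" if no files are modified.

Answer: b.txt, c.txt, e.txt

Derivation:
After op 1 (modify b.txt): modified={b.txt} staged={none}
After op 2 (git add b.txt): modified={none} staged={b.txt}
After op 3 (git reset d.txt): modified={none} staged={b.txt}
After op 4 (git reset b.txt): modified={b.txt} staged={none}
After op 5 (git add d.txt): modified={b.txt} staged={none}
After op 6 (modify d.txt): modified={b.txt, d.txt} staged={none}
After op 7 (modify e.txt): modified={b.txt, d.txt, e.txt} staged={none}
After op 8 (git add e.txt): modified={b.txt, d.txt} staged={e.txt}
After op 9 (git add b.txt): modified={d.txt} staged={b.txt, e.txt}
After op 10 (modify b.txt): modified={b.txt, d.txt} staged={b.txt, e.txt}
After op 11 (git commit): modified={b.txt, d.txt} staged={none}
After op 12 (git add b.txt): modified={d.txt} staged={b.txt}
After op 13 (modify e.txt): modified={d.txt, e.txt} staged={b.txt}
After op 14 (modify c.txt): modified={c.txt, d.txt, e.txt} staged={b.txt}
After op 15 (git add e.txt): modified={c.txt, d.txt} staged={b.txt, e.txt}
After op 16 (modify e.txt): modified={c.txt, d.txt, e.txt} staged={b.txt, e.txt}
After op 17 (git add c.txt): modified={d.txt, e.txt} staged={b.txt, c.txt, e.txt}
After op 18 (git reset e.txt): modified={d.txt, e.txt} staged={b.txt, c.txt}
After op 19 (git add d.txt): modified={e.txt} staged={b.txt, c.txt, d.txt}
After op 20 (modify d.txt): modified={d.txt, e.txt} staged={b.txt, c.txt, d.txt}
After op 21 (modify b.txt): modified={b.txt, d.txt, e.txt} staged={b.txt, c.txt, d.txt}
After op 22 (git add d.txt): modified={b.txt, e.txt} staged={b.txt, c.txt, d.txt}
After op 23 (git add b.txt): modified={e.txt} staged={b.txt, c.txt, d.txt}
After op 24 (git reset c.txt): modified={c.txt, e.txt} staged={b.txt, d.txt}
After op 25 (git reset b.txt): modified={b.txt, c.txt, e.txt} staged={d.txt}
After op 26 (modify b.txt): modified={b.txt, c.txt, e.txt} staged={d.txt}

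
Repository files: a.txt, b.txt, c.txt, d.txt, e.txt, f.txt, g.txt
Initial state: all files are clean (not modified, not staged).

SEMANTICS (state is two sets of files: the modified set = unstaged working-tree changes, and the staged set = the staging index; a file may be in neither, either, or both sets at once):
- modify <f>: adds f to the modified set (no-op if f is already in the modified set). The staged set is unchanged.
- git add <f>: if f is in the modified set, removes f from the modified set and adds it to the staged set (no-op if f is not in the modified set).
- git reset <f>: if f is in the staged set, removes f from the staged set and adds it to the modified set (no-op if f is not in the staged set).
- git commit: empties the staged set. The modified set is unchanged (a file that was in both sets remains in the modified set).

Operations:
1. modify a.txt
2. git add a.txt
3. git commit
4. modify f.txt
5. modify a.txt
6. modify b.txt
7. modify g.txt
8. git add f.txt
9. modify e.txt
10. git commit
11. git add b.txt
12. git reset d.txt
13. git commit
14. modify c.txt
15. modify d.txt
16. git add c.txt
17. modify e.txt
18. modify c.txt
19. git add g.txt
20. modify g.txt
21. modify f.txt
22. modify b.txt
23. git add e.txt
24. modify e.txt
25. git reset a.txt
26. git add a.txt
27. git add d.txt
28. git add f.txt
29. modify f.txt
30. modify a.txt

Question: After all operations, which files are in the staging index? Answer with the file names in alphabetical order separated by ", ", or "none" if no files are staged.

After op 1 (modify a.txt): modified={a.txt} staged={none}
After op 2 (git add a.txt): modified={none} staged={a.txt}
After op 3 (git commit): modified={none} staged={none}
After op 4 (modify f.txt): modified={f.txt} staged={none}
After op 5 (modify a.txt): modified={a.txt, f.txt} staged={none}
After op 6 (modify b.txt): modified={a.txt, b.txt, f.txt} staged={none}
After op 7 (modify g.txt): modified={a.txt, b.txt, f.txt, g.txt} staged={none}
After op 8 (git add f.txt): modified={a.txt, b.txt, g.txt} staged={f.txt}
After op 9 (modify e.txt): modified={a.txt, b.txt, e.txt, g.txt} staged={f.txt}
After op 10 (git commit): modified={a.txt, b.txt, e.txt, g.txt} staged={none}
After op 11 (git add b.txt): modified={a.txt, e.txt, g.txt} staged={b.txt}
After op 12 (git reset d.txt): modified={a.txt, e.txt, g.txt} staged={b.txt}
After op 13 (git commit): modified={a.txt, e.txt, g.txt} staged={none}
After op 14 (modify c.txt): modified={a.txt, c.txt, e.txt, g.txt} staged={none}
After op 15 (modify d.txt): modified={a.txt, c.txt, d.txt, e.txt, g.txt} staged={none}
After op 16 (git add c.txt): modified={a.txt, d.txt, e.txt, g.txt} staged={c.txt}
After op 17 (modify e.txt): modified={a.txt, d.txt, e.txt, g.txt} staged={c.txt}
After op 18 (modify c.txt): modified={a.txt, c.txt, d.txt, e.txt, g.txt} staged={c.txt}
After op 19 (git add g.txt): modified={a.txt, c.txt, d.txt, e.txt} staged={c.txt, g.txt}
After op 20 (modify g.txt): modified={a.txt, c.txt, d.txt, e.txt, g.txt} staged={c.txt, g.txt}
After op 21 (modify f.txt): modified={a.txt, c.txt, d.txt, e.txt, f.txt, g.txt} staged={c.txt, g.txt}
After op 22 (modify b.txt): modified={a.txt, b.txt, c.txt, d.txt, e.txt, f.txt, g.txt} staged={c.txt, g.txt}
After op 23 (git add e.txt): modified={a.txt, b.txt, c.txt, d.txt, f.txt, g.txt} staged={c.txt, e.txt, g.txt}
After op 24 (modify e.txt): modified={a.txt, b.txt, c.txt, d.txt, e.txt, f.txt, g.txt} staged={c.txt, e.txt, g.txt}
After op 25 (git reset a.txt): modified={a.txt, b.txt, c.txt, d.txt, e.txt, f.txt, g.txt} staged={c.txt, e.txt, g.txt}
After op 26 (git add a.txt): modified={b.txt, c.txt, d.txt, e.txt, f.txt, g.txt} staged={a.txt, c.txt, e.txt, g.txt}
After op 27 (git add d.txt): modified={b.txt, c.txt, e.txt, f.txt, g.txt} staged={a.txt, c.txt, d.txt, e.txt, g.txt}
After op 28 (git add f.txt): modified={b.txt, c.txt, e.txt, g.txt} staged={a.txt, c.txt, d.txt, e.txt, f.txt, g.txt}
After op 29 (modify f.txt): modified={b.txt, c.txt, e.txt, f.txt, g.txt} staged={a.txt, c.txt, d.txt, e.txt, f.txt, g.txt}
After op 30 (modify a.txt): modified={a.txt, b.txt, c.txt, e.txt, f.txt, g.txt} staged={a.txt, c.txt, d.txt, e.txt, f.txt, g.txt}

Answer: a.txt, c.txt, d.txt, e.txt, f.txt, g.txt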